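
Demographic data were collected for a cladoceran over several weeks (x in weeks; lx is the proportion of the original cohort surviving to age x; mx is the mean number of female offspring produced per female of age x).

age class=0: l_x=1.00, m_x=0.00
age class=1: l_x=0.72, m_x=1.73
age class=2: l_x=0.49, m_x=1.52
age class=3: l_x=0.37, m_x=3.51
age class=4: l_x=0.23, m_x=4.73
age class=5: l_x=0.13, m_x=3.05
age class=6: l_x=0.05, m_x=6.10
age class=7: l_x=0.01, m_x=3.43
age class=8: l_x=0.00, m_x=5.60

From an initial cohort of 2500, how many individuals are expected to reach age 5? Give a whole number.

325

Expected survivors = N0 · l_5 = 2500 × 0.13 = 325 → 325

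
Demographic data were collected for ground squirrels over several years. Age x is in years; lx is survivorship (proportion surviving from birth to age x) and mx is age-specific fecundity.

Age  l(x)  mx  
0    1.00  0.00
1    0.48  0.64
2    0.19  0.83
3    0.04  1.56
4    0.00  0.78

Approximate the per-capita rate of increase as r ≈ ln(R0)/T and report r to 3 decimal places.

-0.417

R0 = Σ lx·mx = 0 + 0.3072 + 0.1577 + 0.0624 + 0 = 0.5273
Σ x·lx·mx = 0.8098; T = 0.8098/0.5273 = 1.53575…
r ≈ ln(R0)/T = ln(0.5273)/1.53575… = -0.41673… → -0.417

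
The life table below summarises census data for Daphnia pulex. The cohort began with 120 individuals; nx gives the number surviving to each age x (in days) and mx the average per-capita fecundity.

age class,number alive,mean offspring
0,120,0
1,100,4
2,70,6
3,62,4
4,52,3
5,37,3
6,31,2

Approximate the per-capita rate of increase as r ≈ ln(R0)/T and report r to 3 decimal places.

lx = nx/n0 = nx/120: 1, 0.83333…, 0.58333…, 0.51667…, 0.43333…, 0.30833…, 0.25833…
R0 = Σ lx·mx = 0 + 3.33333… + 3.5… + 2.06667… + 1.3… + 0.925… + 0.51667… = 11.641667…
Σ x·lx·mx = 29.458333…; T = 29.458333…/11.641667… = 2.53042…
r ≈ ln(R0)/T = ln(11.641667…)/2.53042… = 0.97003… → 0.970

0.970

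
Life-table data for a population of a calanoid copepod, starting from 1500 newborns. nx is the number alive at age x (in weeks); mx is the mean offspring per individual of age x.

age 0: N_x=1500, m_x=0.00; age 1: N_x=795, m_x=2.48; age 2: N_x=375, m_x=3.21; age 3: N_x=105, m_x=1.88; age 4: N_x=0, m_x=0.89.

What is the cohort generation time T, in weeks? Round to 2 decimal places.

1.47

lx = nx/n0 = nx/1500: 1, 0.53, 0.25, 0.07, 0
lx·mx: 0, 1.3144, 0.8025, 0.1316, 0 → R0 = 2.2485
x·lx·mx: 0, 1.3144, 1.605, 0.3948, 0 → Σ = 3.3142
T = 3.3142 / 2.2485 = 1.47396… → 1.47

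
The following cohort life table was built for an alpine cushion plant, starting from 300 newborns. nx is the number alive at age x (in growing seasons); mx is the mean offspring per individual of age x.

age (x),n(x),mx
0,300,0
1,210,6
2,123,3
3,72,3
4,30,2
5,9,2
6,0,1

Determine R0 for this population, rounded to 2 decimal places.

6.41

lx = nx/n0 = nx/300: 1, 0.7, 0.41, 0.24, 0.1, 0.03, 0
lx·mx by age: 0, 4.2, 1.23, 0.72, 0.2, 0.06, 0
R0 = Σ lx·mx = 6.41 → 6.41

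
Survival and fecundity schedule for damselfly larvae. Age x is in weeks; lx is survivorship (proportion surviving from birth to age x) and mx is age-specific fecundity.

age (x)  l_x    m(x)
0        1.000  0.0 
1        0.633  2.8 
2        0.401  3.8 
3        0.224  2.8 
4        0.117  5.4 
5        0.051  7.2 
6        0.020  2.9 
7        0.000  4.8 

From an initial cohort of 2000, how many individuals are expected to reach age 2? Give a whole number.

Expected survivors = N0 · l_2 = 2000 × 0.401 = 802 → 802

802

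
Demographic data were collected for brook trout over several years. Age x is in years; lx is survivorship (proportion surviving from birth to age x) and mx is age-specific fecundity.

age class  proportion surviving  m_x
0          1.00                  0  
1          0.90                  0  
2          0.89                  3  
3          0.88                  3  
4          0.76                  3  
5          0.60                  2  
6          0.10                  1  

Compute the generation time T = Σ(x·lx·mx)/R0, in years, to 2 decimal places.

lx·mx: 0, 0, 2.67, 2.64, 2.28, 1.2, 0.1 → R0 = 8.89
x·lx·mx: 0, 0, 5.34, 7.92, 9.12, 6, 0.6 → Σ = 28.98
T = 28.98 / 8.89 = 3.259843… → 3.26

3.26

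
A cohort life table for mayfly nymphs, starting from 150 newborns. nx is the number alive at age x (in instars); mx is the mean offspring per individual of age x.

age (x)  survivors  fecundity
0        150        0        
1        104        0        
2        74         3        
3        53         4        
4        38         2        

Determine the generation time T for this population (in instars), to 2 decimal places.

lx = nx/n0 = nx/150: 1, 0.69333…, 0.49333…, 0.35333…, 0.25333…
lx·mx: 0, 0, 1.48…, 1.413333…, 0.506667… → R0 = 3.4…
x·lx·mx: 0, 0, 2.96…, 4.24…, 2.026667… → Σ = 9.226667…
T = 9.226667… / 3.4… = 2.713725… → 2.71

2.71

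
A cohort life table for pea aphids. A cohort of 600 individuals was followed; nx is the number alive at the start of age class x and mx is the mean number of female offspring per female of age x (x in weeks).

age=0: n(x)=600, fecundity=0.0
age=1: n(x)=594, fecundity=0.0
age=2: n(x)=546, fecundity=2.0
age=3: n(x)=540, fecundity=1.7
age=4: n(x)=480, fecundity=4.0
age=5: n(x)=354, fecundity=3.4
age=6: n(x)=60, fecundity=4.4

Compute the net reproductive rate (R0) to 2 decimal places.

lx = nx/n0 = nx/600: 1, 0.99, 0.91, 0.9, 0.8, 0.59, 0.1
lx·mx by age: 0, 0, 1.82, 1.53, 3.2, 2.006, 0.44
R0 = Σ lx·mx = 8.996 → 9.00

9.00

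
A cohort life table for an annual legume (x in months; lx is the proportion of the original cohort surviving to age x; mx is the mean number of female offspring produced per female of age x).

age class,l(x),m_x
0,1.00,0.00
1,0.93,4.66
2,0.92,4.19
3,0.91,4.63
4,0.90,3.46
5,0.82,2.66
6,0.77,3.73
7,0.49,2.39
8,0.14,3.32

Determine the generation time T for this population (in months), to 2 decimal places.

3.48

lx·mx: 0, 4.3338, 3.8548, 4.2133, 3.114, 2.1812, 2.8721, 1.1711, 0.4648 → R0 = 22.2051
x·lx·mx: 0, 4.3338, 7.7096, 12.6399, 12.456, 10.906, 17.2326, 8.1977, 3.7184 → Σ = 77.194
T = 77.194 / 22.2051 = 3.476409… → 3.48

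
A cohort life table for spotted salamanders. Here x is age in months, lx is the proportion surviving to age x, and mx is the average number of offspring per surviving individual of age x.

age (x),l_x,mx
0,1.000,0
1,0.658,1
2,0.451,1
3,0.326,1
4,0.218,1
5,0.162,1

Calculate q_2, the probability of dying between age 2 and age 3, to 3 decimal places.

q_2 = (l_2 − l_3) / l_2 = (0.451 − 0.326) / 0.451
     = 0.125 / 0.451 = 0.277162… → 0.277

0.277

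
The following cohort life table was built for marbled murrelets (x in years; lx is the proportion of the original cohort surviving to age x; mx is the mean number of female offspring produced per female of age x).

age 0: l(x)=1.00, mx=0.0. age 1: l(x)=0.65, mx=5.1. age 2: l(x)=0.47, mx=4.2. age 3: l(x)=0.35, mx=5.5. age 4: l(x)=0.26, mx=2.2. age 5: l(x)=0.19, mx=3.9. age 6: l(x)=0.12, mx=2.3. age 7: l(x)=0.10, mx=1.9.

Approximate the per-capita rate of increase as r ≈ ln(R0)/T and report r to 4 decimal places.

0.8972

R0 = Σ lx·mx = 0 + 3.315 + 1.974 + 1.925 + 0.572 + 0.741 + 0.276 + 0.19 = 8.993
Σ x·lx·mx = 22.017; T = 22.017/8.993 = 2.44824…
r ≈ ln(R0)/T = ln(8.993)/2.44824… = 0.897154… → 0.8972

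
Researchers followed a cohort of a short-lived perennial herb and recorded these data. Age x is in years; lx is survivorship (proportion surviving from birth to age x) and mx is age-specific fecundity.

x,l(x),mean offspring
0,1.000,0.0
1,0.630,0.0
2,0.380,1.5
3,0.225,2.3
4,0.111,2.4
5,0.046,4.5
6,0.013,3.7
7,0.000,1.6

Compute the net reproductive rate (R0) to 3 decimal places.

lx·mx by age: 0, 0, 0.57, 0.5175, 0.2664, 0.207, 0.0481, 0
R0 = Σ lx·mx = 1.609 → 1.609

1.609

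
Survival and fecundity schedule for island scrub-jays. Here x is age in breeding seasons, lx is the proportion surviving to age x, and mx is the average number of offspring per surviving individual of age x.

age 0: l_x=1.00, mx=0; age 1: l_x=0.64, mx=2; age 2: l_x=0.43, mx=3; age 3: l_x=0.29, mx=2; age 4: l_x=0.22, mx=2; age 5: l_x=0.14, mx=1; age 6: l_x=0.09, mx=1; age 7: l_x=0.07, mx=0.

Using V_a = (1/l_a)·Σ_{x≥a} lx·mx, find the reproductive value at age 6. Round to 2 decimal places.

1.00

lx·mx for x ≥ 6: 0.09, 0 → sum = 0.09
V_6 = 0.09 / l_6 = 0.09 / 0.09 = 1 → 1.00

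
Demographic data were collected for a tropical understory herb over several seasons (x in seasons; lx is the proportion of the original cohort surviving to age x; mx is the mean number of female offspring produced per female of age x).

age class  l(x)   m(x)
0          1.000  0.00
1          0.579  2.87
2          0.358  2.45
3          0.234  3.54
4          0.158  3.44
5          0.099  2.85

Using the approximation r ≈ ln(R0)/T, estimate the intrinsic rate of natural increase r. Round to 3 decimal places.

R0 = Σ lx·mx = 0 + 1.66173 + 0.8771 + 0.82836 + 0.54352 + 0.28215 = 4.19286
Σ x·lx·mx = 9.48584; T = 9.48584/4.19286 = 2.26238…
r ≈ ln(R0)/T = ln(4.19286)/2.26238… = 0.63357… → 0.634

0.634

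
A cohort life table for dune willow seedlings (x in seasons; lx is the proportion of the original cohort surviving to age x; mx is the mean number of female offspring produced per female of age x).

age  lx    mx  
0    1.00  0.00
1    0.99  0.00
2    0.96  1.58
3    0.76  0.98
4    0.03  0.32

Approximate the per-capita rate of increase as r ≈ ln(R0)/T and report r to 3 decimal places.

0.351

R0 = Σ lx·mx = 0 + 0 + 1.5168 + 0.7448 + 0.0096 = 2.2712
Σ x·lx·mx = 5.3064; T = 5.3064/2.2712 = 2.33639…
r ≈ ln(R0)/T = ln(2.2712)/2.33639… = 0.3511… → 0.351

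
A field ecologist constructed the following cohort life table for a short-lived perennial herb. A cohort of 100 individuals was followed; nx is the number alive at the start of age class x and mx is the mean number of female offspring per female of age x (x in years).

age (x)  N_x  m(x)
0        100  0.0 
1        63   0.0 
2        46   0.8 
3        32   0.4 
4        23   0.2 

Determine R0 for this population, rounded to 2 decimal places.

lx = nx/n0 = nx/100: 1, 0.63, 0.46, 0.32, 0.23
lx·mx by age: 0, 0, 0.368, 0.128, 0.046
R0 = Σ lx·mx = 0.542 → 0.54

0.54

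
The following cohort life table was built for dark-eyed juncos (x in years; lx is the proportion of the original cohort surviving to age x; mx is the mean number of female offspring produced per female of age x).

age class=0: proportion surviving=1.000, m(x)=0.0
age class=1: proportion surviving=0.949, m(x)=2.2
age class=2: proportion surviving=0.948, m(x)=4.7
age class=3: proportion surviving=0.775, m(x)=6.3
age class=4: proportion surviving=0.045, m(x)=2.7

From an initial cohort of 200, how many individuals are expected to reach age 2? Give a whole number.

190

Expected survivors = N0 · l_2 = 200 × 0.948 = 189.6 → 190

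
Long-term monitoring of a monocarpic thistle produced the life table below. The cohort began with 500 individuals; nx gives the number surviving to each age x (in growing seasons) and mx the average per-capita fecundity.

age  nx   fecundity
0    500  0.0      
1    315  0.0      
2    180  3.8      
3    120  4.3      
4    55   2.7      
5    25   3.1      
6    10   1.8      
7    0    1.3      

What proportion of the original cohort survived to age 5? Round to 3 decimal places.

0.050

l_5 = n_5/n_0 = 25/500 = 0.05 → 0.050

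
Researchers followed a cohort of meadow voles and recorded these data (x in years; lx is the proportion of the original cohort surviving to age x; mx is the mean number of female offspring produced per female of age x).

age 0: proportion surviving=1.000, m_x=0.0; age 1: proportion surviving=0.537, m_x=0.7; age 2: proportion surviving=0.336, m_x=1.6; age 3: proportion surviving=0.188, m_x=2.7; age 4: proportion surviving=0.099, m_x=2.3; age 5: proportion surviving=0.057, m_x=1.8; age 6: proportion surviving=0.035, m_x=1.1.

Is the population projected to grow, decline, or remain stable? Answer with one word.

growing

R0 = Σ lx·mx = 0 + 0.3759 + 0.5376 + 0.5076 + 0.2277 + 0.1026 + 0.0385 = 1.7899
R0 > 1, so the population is growing.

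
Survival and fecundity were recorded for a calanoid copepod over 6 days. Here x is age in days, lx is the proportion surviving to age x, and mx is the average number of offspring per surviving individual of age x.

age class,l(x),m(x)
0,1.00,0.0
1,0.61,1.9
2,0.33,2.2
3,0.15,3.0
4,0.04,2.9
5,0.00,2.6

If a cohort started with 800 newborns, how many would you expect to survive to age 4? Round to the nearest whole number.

Expected survivors = N0 · l_4 = 800 × 0.04 = 32 → 32

32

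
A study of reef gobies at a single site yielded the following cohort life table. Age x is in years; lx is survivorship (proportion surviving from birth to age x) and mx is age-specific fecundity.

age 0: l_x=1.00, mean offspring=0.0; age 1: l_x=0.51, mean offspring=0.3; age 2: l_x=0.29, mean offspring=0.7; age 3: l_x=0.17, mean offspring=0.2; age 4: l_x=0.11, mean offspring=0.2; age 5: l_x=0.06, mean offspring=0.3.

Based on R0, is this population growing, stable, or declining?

declining

R0 = Σ lx·mx = 0 + 0.153 + 0.203 + 0.034 + 0.022 + 0.018 = 0.43
R0 < 1, so the population is declining.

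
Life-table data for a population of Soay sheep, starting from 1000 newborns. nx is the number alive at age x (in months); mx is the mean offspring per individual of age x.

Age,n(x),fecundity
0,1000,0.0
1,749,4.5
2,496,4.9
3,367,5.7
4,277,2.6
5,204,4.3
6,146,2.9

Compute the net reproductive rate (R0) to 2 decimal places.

lx = nx/n0 = nx/1000: 1, 0.749, 0.496, 0.367, 0.277, 0.204, 0.146
lx·mx by age: 0, 3.3705, 2.4304, 2.0919, 0.7202, 0.8772, 0.4234
R0 = Σ lx·mx = 9.9136 → 9.91

9.91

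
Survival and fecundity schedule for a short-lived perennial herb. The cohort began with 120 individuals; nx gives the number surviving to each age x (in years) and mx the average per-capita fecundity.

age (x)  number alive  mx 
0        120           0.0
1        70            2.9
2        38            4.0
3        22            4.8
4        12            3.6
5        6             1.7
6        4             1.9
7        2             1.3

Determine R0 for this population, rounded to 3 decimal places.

lx = nx/n0 = nx/120: 1, 0.58333…, 0.31667…, 0.18333…, 0.1, 0.05, 0.03333…, 0.01667…
lx·mx by age: 0, 1.691667…, 1.266667…, 0.88…, 0.36, 0.085, 0.063333…, 0.021667…
R0 = Σ lx·mx = 4.368333… → 4.368

4.368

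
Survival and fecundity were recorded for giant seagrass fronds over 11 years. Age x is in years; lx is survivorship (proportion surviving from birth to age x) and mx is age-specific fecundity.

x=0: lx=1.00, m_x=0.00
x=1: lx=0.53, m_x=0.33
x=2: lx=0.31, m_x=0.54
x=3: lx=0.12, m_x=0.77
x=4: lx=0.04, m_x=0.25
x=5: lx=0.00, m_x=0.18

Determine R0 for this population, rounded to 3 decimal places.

0.445

lx·mx by age: 0, 0.1749, 0.1674, 0.0924, 0.01, 0
R0 = Σ lx·mx = 0.4447 → 0.445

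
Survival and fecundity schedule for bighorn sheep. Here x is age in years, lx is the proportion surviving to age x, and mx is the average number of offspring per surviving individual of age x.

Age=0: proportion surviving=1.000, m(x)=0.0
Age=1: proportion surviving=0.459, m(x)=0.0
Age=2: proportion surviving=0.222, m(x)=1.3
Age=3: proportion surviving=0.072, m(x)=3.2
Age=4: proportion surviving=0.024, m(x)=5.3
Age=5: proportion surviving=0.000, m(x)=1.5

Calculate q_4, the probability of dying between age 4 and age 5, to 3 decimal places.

1.000

q_4 = (l_4 − l_5) / l_4 = (0.024 − 0) / 0.024
     = 0.024 / 0.024 = 1 → 1.000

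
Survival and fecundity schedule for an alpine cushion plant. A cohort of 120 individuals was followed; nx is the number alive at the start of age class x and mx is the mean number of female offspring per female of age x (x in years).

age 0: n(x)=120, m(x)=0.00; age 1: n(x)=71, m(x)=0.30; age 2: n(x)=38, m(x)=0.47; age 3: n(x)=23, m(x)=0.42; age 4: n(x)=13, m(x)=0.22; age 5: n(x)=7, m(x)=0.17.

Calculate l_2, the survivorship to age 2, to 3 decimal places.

l_2 = n_2/n_0 = 38/120 = 0.316667… → 0.317

0.317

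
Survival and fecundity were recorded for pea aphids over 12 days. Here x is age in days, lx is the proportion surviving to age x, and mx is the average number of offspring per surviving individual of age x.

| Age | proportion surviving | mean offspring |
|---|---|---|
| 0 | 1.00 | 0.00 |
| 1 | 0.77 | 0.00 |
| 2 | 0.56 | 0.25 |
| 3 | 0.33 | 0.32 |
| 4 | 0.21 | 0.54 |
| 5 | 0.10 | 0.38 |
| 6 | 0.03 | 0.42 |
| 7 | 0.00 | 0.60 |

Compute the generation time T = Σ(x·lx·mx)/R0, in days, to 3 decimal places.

lx·mx: 0, 0, 0.14, 0.1056, 0.1134, 0.038, 0.0126, 0 → R0 = 0.4096
x·lx·mx: 0, 0, 0.28, 0.3168, 0.4536, 0.19, 0.0756, 0 → Σ = 1.316
T = 1.316 / 0.4096 = 3.212891… → 3.213

3.213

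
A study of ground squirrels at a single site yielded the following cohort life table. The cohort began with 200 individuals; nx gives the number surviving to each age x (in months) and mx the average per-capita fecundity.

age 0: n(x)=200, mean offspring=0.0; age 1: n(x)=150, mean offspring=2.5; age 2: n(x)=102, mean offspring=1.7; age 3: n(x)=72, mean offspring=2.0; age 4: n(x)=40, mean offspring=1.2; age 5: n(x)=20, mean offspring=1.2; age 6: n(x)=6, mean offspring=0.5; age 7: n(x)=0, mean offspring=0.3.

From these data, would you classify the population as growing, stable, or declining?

growing

lx = nx/n0 = nx/200: 1, 0.75, 0.51, 0.36, 0.2, 0.1, 0.03, 0
R0 = Σ lx·mx = 0 + 1.875 + 0.867 + 0.72 + 0.24 + 0.12 + 0.015 + 0 = 3.837
R0 > 1, so the population is growing.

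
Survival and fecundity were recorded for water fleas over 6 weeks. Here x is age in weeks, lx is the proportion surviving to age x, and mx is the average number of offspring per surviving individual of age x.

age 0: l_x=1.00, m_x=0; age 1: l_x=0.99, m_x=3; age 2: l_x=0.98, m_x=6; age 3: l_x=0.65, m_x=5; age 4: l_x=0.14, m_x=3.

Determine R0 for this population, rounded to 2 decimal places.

lx·mx by age: 0, 2.97, 5.88, 3.25, 0.42
R0 = Σ lx·mx = 12.52 → 12.52

12.52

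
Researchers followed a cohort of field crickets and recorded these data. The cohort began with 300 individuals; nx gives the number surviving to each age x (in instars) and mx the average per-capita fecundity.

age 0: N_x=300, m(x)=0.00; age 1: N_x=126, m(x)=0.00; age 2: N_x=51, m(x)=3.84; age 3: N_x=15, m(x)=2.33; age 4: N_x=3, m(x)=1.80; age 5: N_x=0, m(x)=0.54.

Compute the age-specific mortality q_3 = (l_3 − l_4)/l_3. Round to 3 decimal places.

lx = nx/n0 = nx/300: 1, 0.42, 0.17, 0.05, 0.01, 0
q_3 = (l_3 − l_4) / l_3 = (0.05 − 0.01) / 0.05
     = 0.04 / 0.05 = 0.8 → 0.800

0.800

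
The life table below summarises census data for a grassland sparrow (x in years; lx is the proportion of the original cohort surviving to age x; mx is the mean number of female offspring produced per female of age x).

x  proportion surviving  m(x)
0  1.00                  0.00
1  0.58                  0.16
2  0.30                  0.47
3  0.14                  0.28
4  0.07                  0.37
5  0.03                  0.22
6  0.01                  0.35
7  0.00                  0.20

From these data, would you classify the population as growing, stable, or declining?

declining

R0 = Σ lx·mx = 0 + 0.0928 + 0.141 + 0.0392 + 0.0259 + 0.0066 + 0.0035 + 0 = 0.309
R0 < 1, so the population is declining.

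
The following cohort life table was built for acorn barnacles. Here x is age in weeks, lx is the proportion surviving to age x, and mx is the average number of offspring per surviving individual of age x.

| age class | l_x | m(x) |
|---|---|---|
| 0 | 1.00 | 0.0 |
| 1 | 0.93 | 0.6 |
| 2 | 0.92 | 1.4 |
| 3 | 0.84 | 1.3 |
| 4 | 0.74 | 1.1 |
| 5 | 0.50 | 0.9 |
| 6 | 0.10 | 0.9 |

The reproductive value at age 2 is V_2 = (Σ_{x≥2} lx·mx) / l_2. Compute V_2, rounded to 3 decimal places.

lx·mx for x ≥ 2: 1.288, 1.092, 0.814, 0.45, 0.09 → sum = 3.734
V_2 = 3.734 / l_2 = 3.734 / 0.92 = 4.058696… → 4.059

4.059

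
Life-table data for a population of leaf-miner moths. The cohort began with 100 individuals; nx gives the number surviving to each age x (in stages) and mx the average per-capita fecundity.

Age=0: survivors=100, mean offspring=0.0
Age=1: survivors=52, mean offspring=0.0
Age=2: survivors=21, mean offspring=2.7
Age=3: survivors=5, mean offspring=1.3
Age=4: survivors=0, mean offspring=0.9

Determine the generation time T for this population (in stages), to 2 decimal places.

2.10

lx = nx/n0 = nx/100: 1, 0.52, 0.21, 0.05, 0
lx·mx: 0, 0, 0.567, 0.065, 0 → R0 = 0.632
x·lx·mx: 0, 0, 1.134, 0.195, 0 → Σ = 1.329
T = 1.329 / 0.632 = 2.102848… → 2.10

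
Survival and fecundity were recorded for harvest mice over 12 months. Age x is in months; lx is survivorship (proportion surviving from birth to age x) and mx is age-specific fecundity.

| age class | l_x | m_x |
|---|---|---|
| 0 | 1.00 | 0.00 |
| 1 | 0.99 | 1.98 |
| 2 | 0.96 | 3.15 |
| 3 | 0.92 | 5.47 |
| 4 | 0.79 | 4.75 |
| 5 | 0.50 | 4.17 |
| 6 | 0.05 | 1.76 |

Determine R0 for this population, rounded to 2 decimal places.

lx·mx by age: 0, 1.9602, 3.024, 5.0324, 3.7525, 2.085, 0.088
R0 = Σ lx·mx = 15.9421 → 15.94

15.94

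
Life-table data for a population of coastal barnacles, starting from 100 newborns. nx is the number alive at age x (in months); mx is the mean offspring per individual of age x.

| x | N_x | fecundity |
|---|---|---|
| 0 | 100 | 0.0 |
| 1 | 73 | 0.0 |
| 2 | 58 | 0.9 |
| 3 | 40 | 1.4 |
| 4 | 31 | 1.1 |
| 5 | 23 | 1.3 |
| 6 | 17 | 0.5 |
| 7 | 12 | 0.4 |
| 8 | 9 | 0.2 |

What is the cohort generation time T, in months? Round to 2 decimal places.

3.51

lx = nx/n0 = nx/100: 1, 0.73, 0.58, 0.4, 0.31, 0.23, 0.17, 0.12, 0.09
lx·mx: 0, 0, 0.522, 0.56, 0.341, 0.299, 0.085, 0.048, 0.018 → R0 = 1.873
x·lx·mx: 0, 0, 1.044, 1.68, 1.364, 1.495, 0.51, 0.336, 0.144 → Σ = 6.573
T = 6.573 / 1.873 = 3.509343… → 3.51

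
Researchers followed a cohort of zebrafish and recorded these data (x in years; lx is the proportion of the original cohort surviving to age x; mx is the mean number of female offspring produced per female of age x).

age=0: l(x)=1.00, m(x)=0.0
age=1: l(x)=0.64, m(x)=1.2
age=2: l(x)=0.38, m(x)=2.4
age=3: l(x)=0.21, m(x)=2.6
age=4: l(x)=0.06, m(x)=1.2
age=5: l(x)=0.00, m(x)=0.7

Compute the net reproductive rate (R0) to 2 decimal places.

2.30

lx·mx by age: 0, 0.768, 0.912, 0.546, 0.072, 0
R0 = Σ lx·mx = 2.298 → 2.30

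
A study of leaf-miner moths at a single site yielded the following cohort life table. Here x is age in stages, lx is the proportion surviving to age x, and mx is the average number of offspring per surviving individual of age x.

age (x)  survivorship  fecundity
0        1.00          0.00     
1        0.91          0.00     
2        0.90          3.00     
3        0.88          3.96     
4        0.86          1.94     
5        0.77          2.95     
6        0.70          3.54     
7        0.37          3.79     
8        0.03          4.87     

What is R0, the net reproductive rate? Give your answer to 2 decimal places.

14.15

lx·mx by age: 0, 0, 2.7, 3.4848, 1.6684, 2.2715, 2.478, 1.4023, 0.1461
R0 = Σ lx·mx = 14.1511 → 14.15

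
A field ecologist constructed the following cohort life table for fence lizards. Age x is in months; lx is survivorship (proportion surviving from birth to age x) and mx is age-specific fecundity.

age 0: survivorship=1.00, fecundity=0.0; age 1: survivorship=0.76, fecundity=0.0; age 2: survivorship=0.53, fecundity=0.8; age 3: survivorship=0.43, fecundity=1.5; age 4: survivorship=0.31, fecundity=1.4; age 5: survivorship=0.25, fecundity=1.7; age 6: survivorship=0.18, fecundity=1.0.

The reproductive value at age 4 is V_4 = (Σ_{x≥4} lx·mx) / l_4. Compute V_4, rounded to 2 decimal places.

lx·mx for x ≥ 4: 0.434, 0.425, 0.18 → sum = 1.039
V_4 = 1.039 / l_4 = 1.039 / 0.31 = 3.351613… → 3.35

3.35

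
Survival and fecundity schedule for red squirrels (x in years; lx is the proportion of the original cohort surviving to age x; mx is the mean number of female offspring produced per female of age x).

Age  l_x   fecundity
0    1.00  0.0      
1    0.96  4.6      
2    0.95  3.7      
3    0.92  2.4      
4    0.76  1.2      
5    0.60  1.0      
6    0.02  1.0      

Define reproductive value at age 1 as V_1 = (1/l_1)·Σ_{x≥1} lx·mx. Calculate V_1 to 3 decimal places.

12.157

lx·mx for x ≥ 1: 4.416, 3.515, 2.208, 0.912, 0.6, 0.02 → sum = 11.671
V_1 = 11.671 / l_1 = 11.671 / 0.96 = 12.157292… → 12.157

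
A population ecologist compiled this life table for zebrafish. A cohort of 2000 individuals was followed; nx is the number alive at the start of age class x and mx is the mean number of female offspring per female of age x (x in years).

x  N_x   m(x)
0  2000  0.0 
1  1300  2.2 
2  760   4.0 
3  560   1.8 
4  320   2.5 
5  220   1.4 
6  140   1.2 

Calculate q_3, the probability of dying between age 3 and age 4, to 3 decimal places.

0.429

lx = nx/n0 = nx/2000: 1, 0.65, 0.38, 0.28, 0.16, 0.11, 0.07
q_3 = (l_3 − l_4) / l_3 = (0.28 − 0.16) / 0.28
     = 0.12 / 0.28 = 0.428571… → 0.429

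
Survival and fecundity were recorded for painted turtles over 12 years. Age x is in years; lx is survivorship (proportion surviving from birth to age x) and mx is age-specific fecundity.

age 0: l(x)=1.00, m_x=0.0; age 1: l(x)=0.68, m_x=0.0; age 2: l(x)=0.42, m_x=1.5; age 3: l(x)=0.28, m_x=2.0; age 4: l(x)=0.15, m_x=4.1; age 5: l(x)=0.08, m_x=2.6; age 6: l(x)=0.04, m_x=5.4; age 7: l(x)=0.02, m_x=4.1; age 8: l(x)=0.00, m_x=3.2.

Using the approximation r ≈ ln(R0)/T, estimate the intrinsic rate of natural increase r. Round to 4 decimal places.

R0 = Σ lx·mx = 0 + 0 + 0.63 + 0.56 + 0.615 + 0.208 + 0.216 + 0.082 + 0 = 2.311
Σ x·lx·mx = 8.31; T = 8.31/2.311 = 3.59585…
r ≈ ln(R0)/T = ln(2.311)/3.59585… = 0.232958… → 0.2330

0.2330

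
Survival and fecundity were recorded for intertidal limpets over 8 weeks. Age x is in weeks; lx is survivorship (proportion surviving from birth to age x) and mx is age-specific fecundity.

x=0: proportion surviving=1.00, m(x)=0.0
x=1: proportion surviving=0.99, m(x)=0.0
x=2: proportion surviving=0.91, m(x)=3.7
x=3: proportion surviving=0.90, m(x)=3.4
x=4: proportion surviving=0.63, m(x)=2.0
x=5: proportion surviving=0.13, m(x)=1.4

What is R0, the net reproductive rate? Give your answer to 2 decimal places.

lx·mx by age: 0, 0, 3.367, 3.06, 1.26, 0.182
R0 = Σ lx·mx = 7.869 → 7.87

7.87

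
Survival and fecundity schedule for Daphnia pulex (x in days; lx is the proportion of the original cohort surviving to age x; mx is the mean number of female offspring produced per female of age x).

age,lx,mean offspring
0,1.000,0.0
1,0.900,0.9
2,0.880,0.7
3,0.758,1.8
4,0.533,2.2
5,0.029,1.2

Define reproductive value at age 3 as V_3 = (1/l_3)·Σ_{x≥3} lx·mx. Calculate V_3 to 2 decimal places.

lx·mx for x ≥ 3: 1.3644, 1.1726, 0.0348 → sum = 2.5718
V_3 = 2.5718 / l_3 = 2.5718 / 0.758 = 3.392876… → 3.39

3.39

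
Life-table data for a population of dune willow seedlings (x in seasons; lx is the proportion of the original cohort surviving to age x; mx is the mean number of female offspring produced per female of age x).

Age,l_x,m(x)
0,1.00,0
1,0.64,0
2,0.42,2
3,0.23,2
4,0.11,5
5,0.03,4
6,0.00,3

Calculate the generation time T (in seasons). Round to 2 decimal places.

lx·mx: 0, 0, 0.84, 0.46, 0.55, 0.12, 0 → R0 = 1.97
x·lx·mx: 0, 0, 1.68, 1.38, 2.2, 0.6, 0 → Σ = 5.86
T = 5.86 / 1.97 = 2.974619… → 2.97

2.97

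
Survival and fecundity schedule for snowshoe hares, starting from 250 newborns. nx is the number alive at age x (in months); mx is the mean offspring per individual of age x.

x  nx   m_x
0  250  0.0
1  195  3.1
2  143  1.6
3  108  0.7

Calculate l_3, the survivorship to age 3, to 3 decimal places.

0.432

l_3 = n_3/n_0 = 108/250 = 0.432 → 0.432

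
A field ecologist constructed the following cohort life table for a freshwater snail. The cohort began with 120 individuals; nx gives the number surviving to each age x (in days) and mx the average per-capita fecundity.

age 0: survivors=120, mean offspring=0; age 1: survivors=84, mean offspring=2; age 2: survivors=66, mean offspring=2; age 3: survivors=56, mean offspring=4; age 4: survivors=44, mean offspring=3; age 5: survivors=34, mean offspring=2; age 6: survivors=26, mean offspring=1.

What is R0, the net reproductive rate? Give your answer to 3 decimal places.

6.250

lx = nx/n0 = nx/120: 1, 0.7, 0.55, 0.46667…, 0.36667…, 0.28333…, 0.21667…
lx·mx by age: 0, 1.4, 1.1, 1.866667…, 1.1…, 0.566667…, 0.216667…
R0 = Σ lx·mx = 6.25… → 6.250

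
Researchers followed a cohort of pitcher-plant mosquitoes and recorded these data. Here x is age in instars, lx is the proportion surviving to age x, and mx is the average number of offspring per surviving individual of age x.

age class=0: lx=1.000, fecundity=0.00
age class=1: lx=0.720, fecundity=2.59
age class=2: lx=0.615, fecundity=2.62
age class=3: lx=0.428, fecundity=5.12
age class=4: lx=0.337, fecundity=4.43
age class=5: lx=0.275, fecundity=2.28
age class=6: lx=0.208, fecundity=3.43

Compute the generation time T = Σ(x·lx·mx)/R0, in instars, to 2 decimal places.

2.95

lx·mx: 0, 1.8648, 1.6113, 2.19136, 1.49291, 0.627, 0.71344 → R0 = 8.50081
x·lx·mx: 0, 1.8648, 3.2226, 6.57408, 5.97164, 3.135, 4.28064 → Σ = 25.04876
T = 25.04876 / 8.50081 = 2.946632… → 2.95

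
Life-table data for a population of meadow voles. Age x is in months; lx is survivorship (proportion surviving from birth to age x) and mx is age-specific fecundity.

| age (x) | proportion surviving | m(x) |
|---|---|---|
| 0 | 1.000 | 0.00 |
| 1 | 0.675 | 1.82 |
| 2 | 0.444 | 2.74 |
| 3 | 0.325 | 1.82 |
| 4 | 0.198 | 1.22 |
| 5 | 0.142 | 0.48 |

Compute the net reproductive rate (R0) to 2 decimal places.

3.35

lx·mx by age: 0, 1.2285, 1.21656, 0.5915, 0.24156, 0.06816
R0 = Σ lx·mx = 3.34628 → 3.35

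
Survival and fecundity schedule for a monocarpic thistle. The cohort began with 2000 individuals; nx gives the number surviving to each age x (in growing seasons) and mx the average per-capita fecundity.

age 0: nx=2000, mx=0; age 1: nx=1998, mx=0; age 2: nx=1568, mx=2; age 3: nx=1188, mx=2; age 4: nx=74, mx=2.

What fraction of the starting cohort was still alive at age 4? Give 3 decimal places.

l_4 = n_4/n_0 = 74/2000 = 0.037 → 0.037

0.037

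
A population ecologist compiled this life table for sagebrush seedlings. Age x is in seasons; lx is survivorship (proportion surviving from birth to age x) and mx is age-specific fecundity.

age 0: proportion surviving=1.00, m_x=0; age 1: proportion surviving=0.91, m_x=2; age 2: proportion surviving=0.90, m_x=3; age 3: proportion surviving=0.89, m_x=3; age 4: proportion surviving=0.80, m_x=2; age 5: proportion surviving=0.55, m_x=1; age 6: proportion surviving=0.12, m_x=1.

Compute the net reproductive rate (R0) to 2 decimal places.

9.46

lx·mx by age: 0, 1.82, 2.7, 2.67, 1.6, 0.55, 0.12
R0 = Σ lx·mx = 9.46 → 9.46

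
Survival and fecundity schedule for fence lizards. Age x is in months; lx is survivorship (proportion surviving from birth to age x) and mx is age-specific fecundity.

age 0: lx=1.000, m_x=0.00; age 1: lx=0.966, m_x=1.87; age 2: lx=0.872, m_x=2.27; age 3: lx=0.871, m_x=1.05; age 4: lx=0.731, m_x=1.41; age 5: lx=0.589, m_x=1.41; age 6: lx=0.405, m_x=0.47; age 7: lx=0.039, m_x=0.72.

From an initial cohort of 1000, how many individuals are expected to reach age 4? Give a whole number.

731

Expected survivors = N0 · l_4 = 1000 × 0.731 = 731 → 731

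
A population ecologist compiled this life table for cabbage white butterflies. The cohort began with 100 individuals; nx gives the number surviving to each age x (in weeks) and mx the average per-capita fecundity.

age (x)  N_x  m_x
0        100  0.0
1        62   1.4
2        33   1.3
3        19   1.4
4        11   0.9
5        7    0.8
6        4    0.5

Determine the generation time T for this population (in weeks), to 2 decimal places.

1.91

lx = nx/n0 = nx/100: 1, 0.62, 0.33, 0.19, 0.11, 0.07, 0.04
lx·mx: 0, 0.868, 0.429, 0.266, 0.099, 0.056, 0.02 → R0 = 1.738
x·lx·mx: 0, 0.868, 0.858, 0.798, 0.396, 0.28, 0.12 → Σ = 3.32
T = 3.32 / 1.738 = 1.910242… → 1.91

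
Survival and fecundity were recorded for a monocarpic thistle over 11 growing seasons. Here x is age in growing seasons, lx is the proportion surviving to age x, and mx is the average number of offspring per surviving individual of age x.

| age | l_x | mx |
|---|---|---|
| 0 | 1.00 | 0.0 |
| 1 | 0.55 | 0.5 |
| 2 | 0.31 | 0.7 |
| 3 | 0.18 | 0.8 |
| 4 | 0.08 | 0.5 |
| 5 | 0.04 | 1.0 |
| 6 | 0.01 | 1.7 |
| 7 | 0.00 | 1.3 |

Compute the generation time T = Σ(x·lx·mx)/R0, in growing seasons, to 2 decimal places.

2.19

lx·mx: 0, 0.275, 0.217, 0.144, 0.04, 0.04, 0.017, 0 → R0 = 0.733
x·lx·mx: 0, 0.275, 0.434, 0.432, 0.16, 0.2, 0.102, 0 → Σ = 1.603
T = 1.603 / 0.733 = 2.186903… → 2.19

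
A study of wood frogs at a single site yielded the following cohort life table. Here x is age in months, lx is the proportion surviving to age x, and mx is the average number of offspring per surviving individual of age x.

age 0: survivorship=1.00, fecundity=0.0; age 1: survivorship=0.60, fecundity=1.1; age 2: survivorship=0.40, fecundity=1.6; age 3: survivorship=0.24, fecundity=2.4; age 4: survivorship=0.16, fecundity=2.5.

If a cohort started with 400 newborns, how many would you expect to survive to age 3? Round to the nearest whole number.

Expected survivors = N0 · l_3 = 400 × 0.24 = 96 → 96

96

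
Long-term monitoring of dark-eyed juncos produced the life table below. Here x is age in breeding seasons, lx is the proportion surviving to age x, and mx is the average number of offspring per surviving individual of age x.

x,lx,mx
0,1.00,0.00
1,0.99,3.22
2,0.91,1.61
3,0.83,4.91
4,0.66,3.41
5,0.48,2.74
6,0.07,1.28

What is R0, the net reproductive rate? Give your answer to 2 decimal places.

12.38

lx·mx by age: 0, 3.1878, 1.4651, 4.0753, 2.2506, 1.3152, 0.0896
R0 = Σ lx·mx = 12.3836 → 12.38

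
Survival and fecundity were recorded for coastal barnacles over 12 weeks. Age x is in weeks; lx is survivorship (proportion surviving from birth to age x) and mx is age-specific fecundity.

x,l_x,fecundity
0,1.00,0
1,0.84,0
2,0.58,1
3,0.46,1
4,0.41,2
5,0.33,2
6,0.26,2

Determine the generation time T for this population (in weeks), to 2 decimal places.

lx·mx: 0, 0, 0.58, 0.46, 0.82, 0.66, 0.52 → R0 = 3.04
x·lx·mx: 0, 0, 1.16, 1.38, 3.28, 3.3, 3.12 → Σ = 12.24
T = 12.24 / 3.04 = 4.026316… → 4.03

4.03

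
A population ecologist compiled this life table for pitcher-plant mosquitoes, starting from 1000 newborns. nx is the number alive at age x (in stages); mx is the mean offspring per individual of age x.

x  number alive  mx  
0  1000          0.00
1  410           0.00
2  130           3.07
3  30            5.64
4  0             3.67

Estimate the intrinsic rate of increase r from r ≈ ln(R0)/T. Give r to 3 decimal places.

lx = nx/n0 = nx/1000: 1, 0.41, 0.13, 0.03, 0
R0 = Σ lx·mx = 0 + 0 + 0.3991 + 0.1692 + 0 = 0.5683
Σ x·lx·mx = 1.3058; T = 1.3058/0.5683 = 2.29773…
r ≈ ln(R0)/T = ln(0.5683)/2.29773… = -0.24594… → -0.246

-0.246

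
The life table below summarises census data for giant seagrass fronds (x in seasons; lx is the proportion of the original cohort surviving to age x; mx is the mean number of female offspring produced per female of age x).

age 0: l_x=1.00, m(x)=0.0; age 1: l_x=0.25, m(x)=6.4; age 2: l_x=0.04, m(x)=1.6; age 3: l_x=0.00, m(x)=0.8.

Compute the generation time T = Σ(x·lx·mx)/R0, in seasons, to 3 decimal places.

1.038

lx·mx: 0, 1.6, 0.064, 0 → R0 = 1.664
x·lx·mx: 0, 1.6, 0.128, 0 → Σ = 1.728
T = 1.728 / 1.664 = 1.038462… → 1.038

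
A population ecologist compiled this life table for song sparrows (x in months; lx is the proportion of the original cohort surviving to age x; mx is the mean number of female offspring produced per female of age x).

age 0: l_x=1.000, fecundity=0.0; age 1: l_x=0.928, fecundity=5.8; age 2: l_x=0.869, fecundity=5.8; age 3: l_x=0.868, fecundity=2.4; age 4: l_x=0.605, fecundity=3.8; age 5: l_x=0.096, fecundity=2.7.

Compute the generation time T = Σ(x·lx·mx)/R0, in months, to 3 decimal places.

2.138

lx·mx: 0, 5.3824, 5.0402, 2.0832, 2.299, 0.2592 → R0 = 15.064
x·lx·mx: 0, 5.3824, 10.0804, 6.2496, 9.196, 1.296 → Σ = 32.2044
T = 32.2044 / 15.064 = 2.137839… → 2.138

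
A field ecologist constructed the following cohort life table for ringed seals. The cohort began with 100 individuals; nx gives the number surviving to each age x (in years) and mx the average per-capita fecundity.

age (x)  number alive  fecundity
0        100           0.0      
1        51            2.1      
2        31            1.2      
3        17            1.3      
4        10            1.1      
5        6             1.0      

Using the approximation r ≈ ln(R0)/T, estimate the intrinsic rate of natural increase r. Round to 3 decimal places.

lx = nx/n0 = nx/100: 1, 0.51, 0.31, 0.17, 0.1, 0.06
R0 = Σ lx·mx = 0 + 1.071 + 0.372 + 0.221 + 0.11 + 0.06 = 1.834
Σ x·lx·mx = 3.218; T = 3.218/1.834 = 1.75463…
r ≈ ln(R0)/T = ln(1.834)/1.75463… = 0.34566… → 0.346

0.346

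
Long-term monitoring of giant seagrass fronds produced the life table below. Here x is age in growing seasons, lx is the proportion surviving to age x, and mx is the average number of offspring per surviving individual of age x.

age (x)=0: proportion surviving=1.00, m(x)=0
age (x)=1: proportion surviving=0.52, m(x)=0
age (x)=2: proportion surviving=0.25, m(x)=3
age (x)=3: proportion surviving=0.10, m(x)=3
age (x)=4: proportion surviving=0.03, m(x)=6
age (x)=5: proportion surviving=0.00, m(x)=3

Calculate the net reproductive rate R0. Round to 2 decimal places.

lx·mx by age: 0, 0, 0.75, 0.3, 0.18, 0
R0 = Σ lx·mx = 1.23 → 1.23

1.23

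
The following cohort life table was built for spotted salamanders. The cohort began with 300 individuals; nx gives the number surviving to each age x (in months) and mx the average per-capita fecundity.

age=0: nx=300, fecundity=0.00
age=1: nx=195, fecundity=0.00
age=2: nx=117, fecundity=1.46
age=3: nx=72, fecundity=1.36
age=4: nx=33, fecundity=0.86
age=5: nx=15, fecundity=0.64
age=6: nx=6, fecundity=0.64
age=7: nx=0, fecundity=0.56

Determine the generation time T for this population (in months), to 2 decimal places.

2.64

lx = nx/n0 = nx/300: 1, 0.65, 0.39, 0.24, 0.11, 0.05, 0.02, 0
lx·mx: 0, 0, 0.5694, 0.3264, 0.0946, 0.032, 0.0128, 0 → R0 = 1.0352
x·lx·mx: 0, 0, 1.1388, 0.9792, 0.3784, 0.16, 0.0768, 0 → Σ = 2.7332
T = 2.7332 / 1.0352 = 2.640263… → 2.64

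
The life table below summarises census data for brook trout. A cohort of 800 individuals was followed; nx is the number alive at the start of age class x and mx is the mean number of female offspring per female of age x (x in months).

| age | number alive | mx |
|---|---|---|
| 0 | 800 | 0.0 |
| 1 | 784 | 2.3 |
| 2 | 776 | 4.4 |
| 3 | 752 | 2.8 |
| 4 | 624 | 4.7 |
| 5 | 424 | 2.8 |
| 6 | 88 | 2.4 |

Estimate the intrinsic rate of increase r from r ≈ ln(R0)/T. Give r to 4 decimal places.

lx = nx/n0 = nx/800: 1, 0.98, 0.97, 0.94, 0.78, 0.53, 0.11
R0 = Σ lx·mx = 0 + 2.254 + 4.268 + 2.632 + 3.666 + 1.484 + 0.264 = 14.568
Σ x·lx·mx = 42.354; T = 42.354/14.568 = 2.90733…
r ≈ ln(R0)/T = ln(14.568)/2.90733… = 0.921404… → 0.9214

0.9214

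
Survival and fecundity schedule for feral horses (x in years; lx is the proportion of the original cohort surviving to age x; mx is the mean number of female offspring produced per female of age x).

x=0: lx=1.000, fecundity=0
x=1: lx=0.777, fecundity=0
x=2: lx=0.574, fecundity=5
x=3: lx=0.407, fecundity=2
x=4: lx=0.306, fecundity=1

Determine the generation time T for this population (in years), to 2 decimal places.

lx·mx: 0, 0, 2.87, 0.814, 0.306 → R0 = 3.99
x·lx·mx: 0, 0, 5.74, 2.442, 1.224 → Σ = 9.406
T = 9.406 / 3.99 = 2.357393… → 2.36

2.36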